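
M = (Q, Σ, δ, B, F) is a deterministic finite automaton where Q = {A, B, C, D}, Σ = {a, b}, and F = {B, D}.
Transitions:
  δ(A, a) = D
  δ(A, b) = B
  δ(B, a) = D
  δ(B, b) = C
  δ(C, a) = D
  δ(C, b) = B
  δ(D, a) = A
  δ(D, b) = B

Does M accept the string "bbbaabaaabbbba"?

accepted

B --b--> C
C --b--> B
B --b--> C
C --a--> D
D --a--> A
A --b--> B
B --a--> D
D --a--> A
A --a--> D
D --b--> B
B --b--> C
C --b--> B
B --b--> C
C --a--> D
End in state D, which is an accepting state.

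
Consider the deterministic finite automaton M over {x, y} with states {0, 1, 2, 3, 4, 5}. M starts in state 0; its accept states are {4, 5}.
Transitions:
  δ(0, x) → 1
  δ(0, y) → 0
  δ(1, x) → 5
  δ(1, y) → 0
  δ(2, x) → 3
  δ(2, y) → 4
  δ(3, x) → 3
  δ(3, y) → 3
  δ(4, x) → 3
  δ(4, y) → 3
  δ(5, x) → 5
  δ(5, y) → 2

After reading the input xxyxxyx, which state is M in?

0 --x--> 1
1 --x--> 5
5 --y--> 2
2 --x--> 3
3 --x--> 3
3 --y--> 3
3 --x--> 3

3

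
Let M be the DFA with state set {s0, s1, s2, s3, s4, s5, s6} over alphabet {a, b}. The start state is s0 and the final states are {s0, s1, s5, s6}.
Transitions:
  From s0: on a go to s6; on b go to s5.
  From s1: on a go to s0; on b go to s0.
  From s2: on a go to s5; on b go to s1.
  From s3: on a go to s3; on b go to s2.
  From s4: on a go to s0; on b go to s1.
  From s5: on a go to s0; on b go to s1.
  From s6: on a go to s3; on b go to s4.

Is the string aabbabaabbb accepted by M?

accepted

s0 --a--> s6
s6 --a--> s3
s3 --b--> s2
s2 --b--> s1
s1 --a--> s0
s0 --b--> s5
s5 --a--> s0
s0 --a--> s6
s6 --b--> s4
s4 --b--> s1
s1 --b--> s0
End in state s0, which is an accepting state.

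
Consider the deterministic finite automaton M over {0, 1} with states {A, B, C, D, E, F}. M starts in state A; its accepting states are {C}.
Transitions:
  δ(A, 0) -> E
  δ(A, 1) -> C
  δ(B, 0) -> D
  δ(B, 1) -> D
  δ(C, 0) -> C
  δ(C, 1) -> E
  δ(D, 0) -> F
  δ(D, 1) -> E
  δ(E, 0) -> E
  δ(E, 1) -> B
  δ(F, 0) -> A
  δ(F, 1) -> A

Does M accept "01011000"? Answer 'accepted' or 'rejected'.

A --0--> E
E --1--> B
B --0--> D
D --1--> E
E --1--> B
B --0--> D
D --0--> F
F --0--> A
End in state A, which is not an accepting state.

rejected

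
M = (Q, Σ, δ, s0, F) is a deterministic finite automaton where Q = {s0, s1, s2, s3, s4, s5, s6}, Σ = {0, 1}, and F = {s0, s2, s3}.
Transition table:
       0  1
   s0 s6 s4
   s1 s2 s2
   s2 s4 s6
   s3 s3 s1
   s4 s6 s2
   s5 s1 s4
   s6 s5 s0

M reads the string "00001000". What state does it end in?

s0 --0--> s6
s6 --0--> s5
s5 --0--> s1
s1 --0--> s2
s2 --1--> s6
s6 --0--> s5
s5 --0--> s1
s1 --0--> s2

s2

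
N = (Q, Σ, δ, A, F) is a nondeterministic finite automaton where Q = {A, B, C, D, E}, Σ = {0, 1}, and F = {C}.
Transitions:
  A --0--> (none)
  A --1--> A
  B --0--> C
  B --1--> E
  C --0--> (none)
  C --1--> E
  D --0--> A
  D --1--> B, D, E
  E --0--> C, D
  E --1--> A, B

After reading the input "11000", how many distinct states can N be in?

Start: {A}
read 1: {A}
read 1: {A}
read 0: {}
The reachable set is empty and stays empty for the remaining 2 symbols.
Final reachable set {} has 0 states.

0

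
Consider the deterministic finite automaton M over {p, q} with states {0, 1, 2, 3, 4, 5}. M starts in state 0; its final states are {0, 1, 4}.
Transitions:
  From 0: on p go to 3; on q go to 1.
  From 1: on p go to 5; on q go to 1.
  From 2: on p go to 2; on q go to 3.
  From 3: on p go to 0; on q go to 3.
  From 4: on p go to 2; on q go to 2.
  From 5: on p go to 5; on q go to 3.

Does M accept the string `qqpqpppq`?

0 --q--> 1
1 --q--> 1
1 --p--> 5
5 --q--> 3
3 --p--> 0
0 --p--> 3
3 --p--> 0
0 --q--> 1
End in state 1, which is an accepting state.

accepted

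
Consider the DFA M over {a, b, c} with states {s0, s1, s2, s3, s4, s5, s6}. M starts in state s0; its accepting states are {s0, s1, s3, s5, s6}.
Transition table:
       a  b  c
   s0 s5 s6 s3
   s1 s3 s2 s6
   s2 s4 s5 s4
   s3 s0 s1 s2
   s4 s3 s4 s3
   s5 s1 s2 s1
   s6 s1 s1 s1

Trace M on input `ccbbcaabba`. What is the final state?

s0 --c--> s3
s3 --c--> s2
s2 --b--> s5
s5 --b--> s2
s2 --c--> s4
s4 --a--> s3
s3 --a--> s0
s0 --b--> s6
s6 --b--> s1
s1 --a--> s3

s3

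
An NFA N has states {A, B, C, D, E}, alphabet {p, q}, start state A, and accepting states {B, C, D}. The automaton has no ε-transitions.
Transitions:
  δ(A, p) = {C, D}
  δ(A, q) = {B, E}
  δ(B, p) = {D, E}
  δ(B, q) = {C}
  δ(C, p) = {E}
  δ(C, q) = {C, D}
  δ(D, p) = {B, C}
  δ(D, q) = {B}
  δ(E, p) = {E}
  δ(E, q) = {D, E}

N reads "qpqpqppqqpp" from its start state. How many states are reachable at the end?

4

Start: {A}
read q: {B, E}
read p: {D, E}
read q: {B, D, E}
read p: {B, C, D, E}
read q: {B, C, D, E}
read p: {B, C, D, E}
read p: {B, C, D, E}
read q: {B, C, D, E}
read q: {B, C, D, E}
read p: {B, C, D, E}
read p: {B, C, D, E}
Final reachable set {B, C, D, E} has 4 states.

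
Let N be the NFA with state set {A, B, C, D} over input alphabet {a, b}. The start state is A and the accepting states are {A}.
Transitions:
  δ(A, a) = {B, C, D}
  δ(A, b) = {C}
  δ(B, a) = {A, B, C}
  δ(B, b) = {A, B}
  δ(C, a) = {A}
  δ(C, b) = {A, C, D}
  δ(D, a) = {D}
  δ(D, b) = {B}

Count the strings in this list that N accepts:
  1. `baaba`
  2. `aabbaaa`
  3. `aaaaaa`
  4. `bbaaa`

4

`baaba`: accepted
`aabbaaa`: accepted
`aaaaaa`: accepted
`bbaaa`: accepted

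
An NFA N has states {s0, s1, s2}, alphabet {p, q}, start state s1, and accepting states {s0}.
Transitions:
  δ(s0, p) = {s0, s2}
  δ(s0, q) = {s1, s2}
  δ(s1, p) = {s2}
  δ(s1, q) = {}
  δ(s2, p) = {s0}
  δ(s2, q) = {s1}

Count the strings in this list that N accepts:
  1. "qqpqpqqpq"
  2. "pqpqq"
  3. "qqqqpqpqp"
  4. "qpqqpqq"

"qqpqpqqpq": rejected
"pqpqq": rejected
"qqqqpqpqp": rejected
"qpqqpqq": rejected

0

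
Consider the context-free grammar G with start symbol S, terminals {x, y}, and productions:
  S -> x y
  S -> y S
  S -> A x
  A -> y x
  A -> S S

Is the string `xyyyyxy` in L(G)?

no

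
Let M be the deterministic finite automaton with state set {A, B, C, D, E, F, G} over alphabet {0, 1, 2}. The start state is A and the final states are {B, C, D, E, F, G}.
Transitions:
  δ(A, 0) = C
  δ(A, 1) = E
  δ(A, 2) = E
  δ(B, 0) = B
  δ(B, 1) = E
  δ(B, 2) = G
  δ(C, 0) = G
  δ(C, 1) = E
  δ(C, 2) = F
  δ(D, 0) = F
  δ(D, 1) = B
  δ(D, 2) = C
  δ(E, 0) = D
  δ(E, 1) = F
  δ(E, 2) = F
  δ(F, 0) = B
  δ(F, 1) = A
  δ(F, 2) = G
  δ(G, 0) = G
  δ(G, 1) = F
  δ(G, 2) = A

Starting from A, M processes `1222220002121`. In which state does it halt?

A --1--> E
E --2--> F
F --2--> G
G --2--> A
A --2--> E
E --2--> F
F --0--> B
B --0--> B
B --0--> B
B --2--> G
G --1--> F
F --2--> G
G --1--> F

F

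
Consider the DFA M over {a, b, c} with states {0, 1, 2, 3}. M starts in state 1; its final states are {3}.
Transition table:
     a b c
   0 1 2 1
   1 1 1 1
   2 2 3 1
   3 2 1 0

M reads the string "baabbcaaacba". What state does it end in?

1

1 --b--> 1
1 --a--> 1
1 --a--> 1
1 --b--> 1
1 --b--> 1
1 --c--> 1
1 --a--> 1
1 --a--> 1
1 --a--> 1
1 --c--> 1
1 --b--> 1
1 --a--> 1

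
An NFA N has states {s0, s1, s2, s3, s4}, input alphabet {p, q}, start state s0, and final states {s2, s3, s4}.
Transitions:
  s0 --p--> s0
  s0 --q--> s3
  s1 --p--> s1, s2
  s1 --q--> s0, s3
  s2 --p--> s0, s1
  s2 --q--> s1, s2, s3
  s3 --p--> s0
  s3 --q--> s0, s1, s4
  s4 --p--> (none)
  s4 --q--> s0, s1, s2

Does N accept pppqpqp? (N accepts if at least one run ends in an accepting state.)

rejected

Start: {s0}
read p: {s0}
read p: {s0}
read p: {s0}
read q: {s3}
read p: {s0}
read q: {s3}
read p: {s0}
Reachable ∩ accepting = {} — empty.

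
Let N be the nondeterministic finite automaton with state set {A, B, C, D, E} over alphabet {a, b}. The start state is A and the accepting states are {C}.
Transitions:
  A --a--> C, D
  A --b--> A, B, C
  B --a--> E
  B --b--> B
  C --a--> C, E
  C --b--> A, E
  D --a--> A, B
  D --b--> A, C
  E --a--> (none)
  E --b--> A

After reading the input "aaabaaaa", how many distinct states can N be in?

4

Start: {A}
read a: {C, D}
read a: {A, B, C, E}
read a: {C, D, E}
read b: {A, C, E}
read a: {C, D, E}
read a: {A, B, C, E}
read a: {C, D, E}
read a: {A, B, C, E}
Final reachable set {A, B, C, E} has 4 states.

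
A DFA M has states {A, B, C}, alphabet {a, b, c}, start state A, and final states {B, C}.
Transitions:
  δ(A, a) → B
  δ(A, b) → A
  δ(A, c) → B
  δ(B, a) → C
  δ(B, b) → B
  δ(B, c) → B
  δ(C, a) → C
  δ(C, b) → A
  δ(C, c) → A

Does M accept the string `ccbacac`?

A --c--> B
B --c--> B
B --b--> B
B --a--> C
C --c--> A
A --a--> B
B --c--> B
End in state B, which is an accepting state.

accepted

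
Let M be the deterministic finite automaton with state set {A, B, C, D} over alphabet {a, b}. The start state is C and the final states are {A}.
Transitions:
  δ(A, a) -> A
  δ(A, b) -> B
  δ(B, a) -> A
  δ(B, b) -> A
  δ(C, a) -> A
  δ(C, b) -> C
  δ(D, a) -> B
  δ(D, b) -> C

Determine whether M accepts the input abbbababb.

accepted

C --a--> A
A --b--> B
B --b--> A
A --b--> B
B --a--> A
A --b--> B
B --a--> A
A --b--> B
B --b--> A
End in state A, which is an accepting state.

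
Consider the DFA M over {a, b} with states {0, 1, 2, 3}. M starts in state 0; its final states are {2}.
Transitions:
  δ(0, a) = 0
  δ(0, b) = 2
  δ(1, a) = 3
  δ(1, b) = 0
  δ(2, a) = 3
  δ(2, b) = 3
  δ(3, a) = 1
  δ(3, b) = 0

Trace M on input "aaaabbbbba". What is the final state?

1

0 --a--> 0
0 --a--> 0
0 --a--> 0
0 --a--> 0
0 --b--> 2
2 --b--> 3
3 --b--> 0
0 --b--> 2
2 --b--> 3
3 --a--> 1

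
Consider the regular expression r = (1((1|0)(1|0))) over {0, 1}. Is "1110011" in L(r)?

No split of 1110011 into u·v has 1 matching u and ((1|0)(1|0)) matching v.

no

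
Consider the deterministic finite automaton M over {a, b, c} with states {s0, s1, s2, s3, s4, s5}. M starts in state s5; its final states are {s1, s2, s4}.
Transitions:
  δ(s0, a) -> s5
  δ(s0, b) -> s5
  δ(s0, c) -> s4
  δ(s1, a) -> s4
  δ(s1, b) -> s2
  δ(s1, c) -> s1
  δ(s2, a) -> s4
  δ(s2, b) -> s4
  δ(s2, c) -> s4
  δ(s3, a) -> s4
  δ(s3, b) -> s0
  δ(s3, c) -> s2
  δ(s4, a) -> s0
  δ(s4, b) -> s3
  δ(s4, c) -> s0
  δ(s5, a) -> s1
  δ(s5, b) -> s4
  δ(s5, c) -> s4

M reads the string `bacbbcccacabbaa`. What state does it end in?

s5

s5 --b--> s4
s4 --a--> s0
s0 --c--> s4
s4 --b--> s3
s3 --b--> s0
s0 --c--> s4
s4 --c--> s0
s0 --c--> s4
s4 --a--> s0
s0 --c--> s4
s4 --a--> s0
s0 --b--> s5
s5 --b--> s4
s4 --a--> s0
s0 --a--> s5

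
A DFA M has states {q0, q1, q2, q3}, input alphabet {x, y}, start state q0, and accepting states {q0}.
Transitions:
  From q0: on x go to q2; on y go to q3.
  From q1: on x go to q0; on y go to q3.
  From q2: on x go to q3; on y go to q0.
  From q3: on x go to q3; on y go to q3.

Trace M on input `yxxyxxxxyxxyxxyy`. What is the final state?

q0 --y--> q3
q3 --x--> q3
q3 --x--> q3
q3 --y--> q3
q3 --x--> q3
q3 --x--> q3
q3 --x--> q3
q3 --x--> q3
q3 --y--> q3
q3 --x--> q3
q3 --x--> q3
q3 --y--> q3
q3 --x--> q3
q3 --x--> q3
q3 --y--> q3
q3 --y--> q3

q3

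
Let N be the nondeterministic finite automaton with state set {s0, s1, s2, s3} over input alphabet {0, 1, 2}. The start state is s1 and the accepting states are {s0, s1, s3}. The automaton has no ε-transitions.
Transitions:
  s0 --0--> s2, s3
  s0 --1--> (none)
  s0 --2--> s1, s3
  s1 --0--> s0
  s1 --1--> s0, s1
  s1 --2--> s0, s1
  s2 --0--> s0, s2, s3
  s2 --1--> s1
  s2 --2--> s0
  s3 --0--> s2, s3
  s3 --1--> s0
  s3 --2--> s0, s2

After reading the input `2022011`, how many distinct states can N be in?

2

Start: {s1}
read 2: {s0, s1}
read 0: {s0, s2, s3}
read 2: {s0, s1, s2, s3}
read 2: {s0, s1, s2, s3}
read 0: {s0, s2, s3}
read 1: {s0, s1}
read 1: {s0, s1}
Final reachable set {s0, s1} has 2 states.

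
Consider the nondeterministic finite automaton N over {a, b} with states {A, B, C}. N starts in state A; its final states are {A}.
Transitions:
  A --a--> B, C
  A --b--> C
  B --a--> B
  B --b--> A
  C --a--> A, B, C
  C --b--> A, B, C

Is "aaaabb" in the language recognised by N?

Start: {A}
read a: {B, C}
read a: {A, B, C}
read a: {A, B, C}
read a: {A, B, C}
read b: {A, B, C}
read b: {A, B, C}
Reachable ∩ accepting = {A} — nonempty.

accepted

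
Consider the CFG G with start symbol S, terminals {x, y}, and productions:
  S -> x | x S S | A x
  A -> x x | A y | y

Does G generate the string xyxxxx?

S ⇒ xSS ⇒ xAxS ⇒ xyxS ⇒ xyxAx ⇒ xyxxxx

yes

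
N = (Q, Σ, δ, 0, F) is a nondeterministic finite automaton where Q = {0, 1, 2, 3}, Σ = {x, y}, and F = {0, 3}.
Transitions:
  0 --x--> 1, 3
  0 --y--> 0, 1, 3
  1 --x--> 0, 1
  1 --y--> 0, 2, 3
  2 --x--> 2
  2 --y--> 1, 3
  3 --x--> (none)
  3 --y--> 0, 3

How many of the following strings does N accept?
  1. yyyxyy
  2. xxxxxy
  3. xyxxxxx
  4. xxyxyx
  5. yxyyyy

5

yyyxyy: accepted
xxxxxy: accepted
xyxxxxx: accepted
xxyxyx: accepted
yxyyyy: accepted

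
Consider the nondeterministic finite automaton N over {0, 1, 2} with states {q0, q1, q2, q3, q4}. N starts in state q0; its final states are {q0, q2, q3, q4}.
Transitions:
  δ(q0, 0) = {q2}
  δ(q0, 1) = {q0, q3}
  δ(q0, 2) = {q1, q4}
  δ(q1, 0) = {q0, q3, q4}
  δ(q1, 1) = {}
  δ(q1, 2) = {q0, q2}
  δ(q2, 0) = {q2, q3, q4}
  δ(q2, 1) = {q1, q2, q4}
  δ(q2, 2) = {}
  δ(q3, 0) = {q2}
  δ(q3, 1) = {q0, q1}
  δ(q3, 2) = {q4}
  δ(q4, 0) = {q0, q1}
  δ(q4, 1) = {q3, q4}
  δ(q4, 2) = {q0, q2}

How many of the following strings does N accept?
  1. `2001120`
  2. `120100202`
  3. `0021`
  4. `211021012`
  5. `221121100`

`2001120`: accepted
`120100202`: accepted
`0021`: accepted
`211021012`: accepted
`221121100`: accepted

5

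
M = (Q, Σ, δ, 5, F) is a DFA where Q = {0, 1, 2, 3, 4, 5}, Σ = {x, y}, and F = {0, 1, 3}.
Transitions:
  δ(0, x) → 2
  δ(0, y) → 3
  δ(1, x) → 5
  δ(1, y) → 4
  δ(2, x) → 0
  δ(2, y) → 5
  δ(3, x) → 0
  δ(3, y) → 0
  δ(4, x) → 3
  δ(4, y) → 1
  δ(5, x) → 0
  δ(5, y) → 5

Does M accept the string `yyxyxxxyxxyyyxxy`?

5 --y--> 5
5 --y--> 5
5 --x--> 0
0 --y--> 3
3 --x--> 0
0 --x--> 2
2 --x--> 0
0 --y--> 3
3 --x--> 0
0 --x--> 2
2 --y--> 5
5 --y--> 5
5 --y--> 5
5 --x--> 0
0 --x--> 2
2 --y--> 5
End in state 5, which is not an accepting state.

rejected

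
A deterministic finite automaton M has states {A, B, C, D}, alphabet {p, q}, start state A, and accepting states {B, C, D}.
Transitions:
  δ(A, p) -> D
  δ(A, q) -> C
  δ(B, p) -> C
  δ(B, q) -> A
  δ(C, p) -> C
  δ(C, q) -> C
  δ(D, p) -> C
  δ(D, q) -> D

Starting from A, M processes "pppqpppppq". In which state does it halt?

C

A --p--> D
D --p--> C
C --p--> C
C --q--> C
C --p--> C
C --p--> C
C --p--> C
C --p--> C
C --p--> C
C --q--> C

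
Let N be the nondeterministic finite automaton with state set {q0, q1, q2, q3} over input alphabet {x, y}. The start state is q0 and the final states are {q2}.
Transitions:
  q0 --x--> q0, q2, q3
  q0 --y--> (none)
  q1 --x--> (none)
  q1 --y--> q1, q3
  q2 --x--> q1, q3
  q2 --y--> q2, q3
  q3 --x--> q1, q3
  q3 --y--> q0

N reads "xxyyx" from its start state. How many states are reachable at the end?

4

Start: {q0}
read x: {q0, q2, q3}
read x: {q0, q1, q2, q3}
read y: {q0, q1, q2, q3}
read y: {q0, q1, q2, q3}
read x: {q0, q1, q2, q3}
Final reachable set {q0, q1, q2, q3} has 4 states.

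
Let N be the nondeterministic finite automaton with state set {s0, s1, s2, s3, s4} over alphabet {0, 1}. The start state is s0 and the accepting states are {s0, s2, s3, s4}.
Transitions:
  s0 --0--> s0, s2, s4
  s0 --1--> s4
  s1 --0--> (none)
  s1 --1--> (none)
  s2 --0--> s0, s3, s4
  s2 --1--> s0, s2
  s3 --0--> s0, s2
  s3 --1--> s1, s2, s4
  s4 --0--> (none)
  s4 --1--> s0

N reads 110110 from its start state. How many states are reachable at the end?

Start: {s0}
read 1: {s4}
read 1: {s0}
read 0: {s0, s2, s4}
read 1: {s0, s2, s4}
read 1: {s0, s2, s4}
read 0: {s0, s2, s3, s4}
Final reachable set {s0, s2, s3, s4} has 4 states.

4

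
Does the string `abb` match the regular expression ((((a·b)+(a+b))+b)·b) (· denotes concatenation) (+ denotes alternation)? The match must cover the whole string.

yes

Split as ab·b: (((a·b)+(a+b))+b) matches ab and b matches b.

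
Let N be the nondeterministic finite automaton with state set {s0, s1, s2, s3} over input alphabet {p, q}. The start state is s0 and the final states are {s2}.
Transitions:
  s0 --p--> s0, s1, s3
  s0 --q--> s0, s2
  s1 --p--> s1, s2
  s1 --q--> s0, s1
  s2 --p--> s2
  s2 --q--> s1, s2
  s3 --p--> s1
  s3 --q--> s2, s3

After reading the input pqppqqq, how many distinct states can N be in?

4

Start: {s0}
read p: {s0, s1, s3}
read q: {s0, s1, s2, s3}
read p: {s0, s1, s2, s3}
read p: {s0, s1, s2, s3}
read q: {s0, s1, s2, s3}
read q: {s0, s1, s2, s3}
read q: {s0, s1, s2, s3}
Final reachable set {s0, s1, s2, s3} has 4 states.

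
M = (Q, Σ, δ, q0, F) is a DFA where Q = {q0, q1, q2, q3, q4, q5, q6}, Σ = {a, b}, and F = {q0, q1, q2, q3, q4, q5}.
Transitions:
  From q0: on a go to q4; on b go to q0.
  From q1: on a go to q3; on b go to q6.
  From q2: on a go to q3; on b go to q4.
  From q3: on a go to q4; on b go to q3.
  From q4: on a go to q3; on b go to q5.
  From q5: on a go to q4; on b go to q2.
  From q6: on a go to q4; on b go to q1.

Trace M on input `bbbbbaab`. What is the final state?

q0 --b--> q0
q0 --b--> q0
q0 --b--> q0
q0 --b--> q0
q0 --b--> q0
q0 --a--> q4
q4 --a--> q3
q3 --b--> q3

q3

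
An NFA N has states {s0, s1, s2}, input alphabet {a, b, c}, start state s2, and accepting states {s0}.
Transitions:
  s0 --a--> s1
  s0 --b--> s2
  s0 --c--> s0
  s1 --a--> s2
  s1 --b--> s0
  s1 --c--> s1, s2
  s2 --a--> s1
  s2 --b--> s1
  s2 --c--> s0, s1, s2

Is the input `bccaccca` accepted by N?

rejected

Start: {s2}
read b: {s1}
read c: {s1, s2}
read c: {s0, s1, s2}
read a: {s1, s2}
read c: {s0, s1, s2}
read c: {s0, s1, s2}
read c: {s0, s1, s2}
read a: {s1, s2}
Reachable ∩ accepting = {} — empty.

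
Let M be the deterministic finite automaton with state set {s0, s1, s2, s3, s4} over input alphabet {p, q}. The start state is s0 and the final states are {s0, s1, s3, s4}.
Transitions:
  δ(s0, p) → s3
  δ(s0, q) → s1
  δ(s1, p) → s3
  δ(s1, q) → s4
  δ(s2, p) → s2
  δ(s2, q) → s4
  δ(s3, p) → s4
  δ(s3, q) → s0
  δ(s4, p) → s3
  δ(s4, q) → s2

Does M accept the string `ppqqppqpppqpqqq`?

s0 --p--> s3
s3 --p--> s4
s4 --q--> s2
s2 --q--> s4
s4 --p--> s3
s3 --p--> s4
s4 --q--> s2
s2 --p--> s2
s2 --p--> s2
s2 --p--> s2
s2 --q--> s4
s4 --p--> s3
s3 --q--> s0
s0 --q--> s1
s1 --q--> s4
End in state s4, which is an accepting state.

accepted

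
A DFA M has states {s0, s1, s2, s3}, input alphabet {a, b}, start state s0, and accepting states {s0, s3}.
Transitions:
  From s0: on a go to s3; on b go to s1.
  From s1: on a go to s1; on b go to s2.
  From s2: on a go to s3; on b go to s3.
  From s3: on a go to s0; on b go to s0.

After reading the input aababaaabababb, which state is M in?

s1

s0 --a--> s3
s3 --a--> s0
s0 --b--> s1
s1 --a--> s1
s1 --b--> s2
s2 --a--> s3
s3 --a--> s0
s0 --a--> s3
s3 --b--> s0
s0 --a--> s3
s3 --b--> s0
s0 --a--> s3
s3 --b--> s0
s0 --b--> s1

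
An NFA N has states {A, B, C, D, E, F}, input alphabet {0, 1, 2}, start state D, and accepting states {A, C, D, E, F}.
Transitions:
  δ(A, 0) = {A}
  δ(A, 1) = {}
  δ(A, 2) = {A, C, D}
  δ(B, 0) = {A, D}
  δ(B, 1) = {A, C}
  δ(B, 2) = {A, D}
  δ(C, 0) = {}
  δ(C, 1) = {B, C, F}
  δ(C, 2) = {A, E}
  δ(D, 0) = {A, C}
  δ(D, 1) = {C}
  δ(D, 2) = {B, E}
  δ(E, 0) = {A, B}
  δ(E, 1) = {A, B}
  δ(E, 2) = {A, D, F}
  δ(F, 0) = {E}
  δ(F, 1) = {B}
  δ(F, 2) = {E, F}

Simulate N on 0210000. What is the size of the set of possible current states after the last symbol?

2

Start: {D}
read 0: {A, C}
read 2: {A, C, D, E}
read 1: {A, B, C, F}
read 0: {A, D, E}
read 0: {A, B, C}
read 0: {A, D}
read 0: {A, C}
Final reachable set {A, C} has 2 states.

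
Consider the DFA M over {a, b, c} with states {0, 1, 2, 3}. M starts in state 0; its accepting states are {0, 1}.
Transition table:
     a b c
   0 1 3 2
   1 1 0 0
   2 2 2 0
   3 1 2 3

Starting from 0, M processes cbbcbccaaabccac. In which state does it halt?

0

0 --c--> 2
2 --b--> 2
2 --b--> 2
2 --c--> 0
0 --b--> 3
3 --c--> 3
3 --c--> 3
3 --a--> 1
1 --a--> 1
1 --a--> 1
1 --b--> 0
0 --c--> 2
2 --c--> 0
0 --a--> 1
1 --c--> 0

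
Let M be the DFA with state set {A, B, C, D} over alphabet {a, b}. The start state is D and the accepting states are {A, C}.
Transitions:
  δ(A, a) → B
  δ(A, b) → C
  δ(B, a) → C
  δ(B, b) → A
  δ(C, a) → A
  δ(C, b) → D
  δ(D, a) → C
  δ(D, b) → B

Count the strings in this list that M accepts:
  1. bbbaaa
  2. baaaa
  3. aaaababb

bbbaaa: accepted
baaaa: accepted
aaaababb: rejected

2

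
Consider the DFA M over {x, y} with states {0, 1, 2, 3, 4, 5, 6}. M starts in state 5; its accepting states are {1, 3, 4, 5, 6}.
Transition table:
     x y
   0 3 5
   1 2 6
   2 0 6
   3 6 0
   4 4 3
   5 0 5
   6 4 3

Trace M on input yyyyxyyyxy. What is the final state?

5 --y--> 5
5 --y--> 5
5 --y--> 5
5 --y--> 5
5 --x--> 0
0 --y--> 5
5 --y--> 5
5 --y--> 5
5 --x--> 0
0 --y--> 5

5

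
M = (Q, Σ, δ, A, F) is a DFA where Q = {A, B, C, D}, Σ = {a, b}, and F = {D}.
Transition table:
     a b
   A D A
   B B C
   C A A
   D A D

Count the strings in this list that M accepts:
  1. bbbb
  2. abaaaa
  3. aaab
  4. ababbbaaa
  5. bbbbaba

3

bbbb: rejected
abaaaa: accepted
aaab: accepted
ababbbaaa: accepted
bbbbaba: rejected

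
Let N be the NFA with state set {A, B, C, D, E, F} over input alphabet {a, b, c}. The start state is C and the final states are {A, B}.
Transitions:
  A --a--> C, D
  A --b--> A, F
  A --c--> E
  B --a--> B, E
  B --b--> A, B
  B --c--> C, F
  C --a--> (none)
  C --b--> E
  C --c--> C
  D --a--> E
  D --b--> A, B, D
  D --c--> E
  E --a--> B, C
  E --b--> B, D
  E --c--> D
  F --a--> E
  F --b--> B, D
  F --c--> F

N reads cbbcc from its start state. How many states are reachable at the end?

Start: {C}
read c: {C}
read b: {E}
read b: {B, D}
read c: {C, E, F}
read c: {C, D, F}
Final reachable set {C, D, F} has 3 states.

3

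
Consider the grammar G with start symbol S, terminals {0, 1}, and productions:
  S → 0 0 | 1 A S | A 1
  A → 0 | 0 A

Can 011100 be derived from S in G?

no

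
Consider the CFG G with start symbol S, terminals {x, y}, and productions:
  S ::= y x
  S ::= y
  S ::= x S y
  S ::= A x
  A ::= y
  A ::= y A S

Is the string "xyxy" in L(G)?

S ⇒ xSy ⇒ xyxy

yes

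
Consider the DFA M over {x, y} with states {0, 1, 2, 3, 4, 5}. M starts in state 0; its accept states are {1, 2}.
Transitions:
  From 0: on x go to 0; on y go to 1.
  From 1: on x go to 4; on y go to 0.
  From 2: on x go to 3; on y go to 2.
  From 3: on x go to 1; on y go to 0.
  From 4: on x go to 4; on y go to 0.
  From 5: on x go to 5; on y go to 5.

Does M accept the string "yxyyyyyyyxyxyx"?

0 --y--> 1
1 --x--> 4
4 --y--> 0
0 --y--> 1
1 --y--> 0
0 --y--> 1
1 --y--> 0
0 --y--> 1
1 --y--> 0
0 --x--> 0
0 --y--> 1
1 --x--> 4
4 --y--> 0
0 --x--> 0
End in state 0, which is not an accepting state.

rejected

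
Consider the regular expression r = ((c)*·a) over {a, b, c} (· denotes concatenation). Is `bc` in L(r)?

no

No split of bc into u·v has (c)* matching u and a matching v.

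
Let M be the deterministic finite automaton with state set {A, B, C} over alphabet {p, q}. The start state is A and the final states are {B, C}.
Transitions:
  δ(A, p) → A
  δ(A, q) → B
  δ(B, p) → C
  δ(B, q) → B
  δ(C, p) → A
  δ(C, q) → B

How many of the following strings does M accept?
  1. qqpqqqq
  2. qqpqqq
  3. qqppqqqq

qqpqqqq: accepted
qqpqqq: accepted
qqppqqqq: accepted

3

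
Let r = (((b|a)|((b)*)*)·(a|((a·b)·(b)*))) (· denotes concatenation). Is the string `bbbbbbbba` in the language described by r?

yes

Split as bbbbbbbb·a: ((b|a)|((b)*)*) matches bbbbbbbb and (a|((a·b)·(b)*)) matches a.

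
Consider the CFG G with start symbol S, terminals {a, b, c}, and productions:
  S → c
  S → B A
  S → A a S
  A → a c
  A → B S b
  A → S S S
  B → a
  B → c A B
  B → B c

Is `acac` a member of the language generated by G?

S ⇒ BA ⇒ BcA ⇒ acA ⇒ acac

yes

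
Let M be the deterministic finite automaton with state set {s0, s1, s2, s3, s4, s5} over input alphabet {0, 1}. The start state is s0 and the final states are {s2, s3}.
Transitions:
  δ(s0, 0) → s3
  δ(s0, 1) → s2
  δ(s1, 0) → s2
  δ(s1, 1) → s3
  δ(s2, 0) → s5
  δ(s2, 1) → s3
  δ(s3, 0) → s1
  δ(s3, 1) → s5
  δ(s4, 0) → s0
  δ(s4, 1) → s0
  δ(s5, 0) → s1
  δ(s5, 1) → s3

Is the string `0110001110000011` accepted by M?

rejected

s0 --0--> s3
s3 --1--> s5
s5 --1--> s3
s3 --0--> s1
s1 --0--> s2
s2 --0--> s5
s5 --1--> s3
s3 --1--> s5
s5 --1--> s3
s3 --0--> s1
s1 --0--> s2
s2 --0--> s5
s5 --0--> s1
s1 --0--> s2
s2 --1--> s3
s3 --1--> s5
End in state s5, which is not an accepting state.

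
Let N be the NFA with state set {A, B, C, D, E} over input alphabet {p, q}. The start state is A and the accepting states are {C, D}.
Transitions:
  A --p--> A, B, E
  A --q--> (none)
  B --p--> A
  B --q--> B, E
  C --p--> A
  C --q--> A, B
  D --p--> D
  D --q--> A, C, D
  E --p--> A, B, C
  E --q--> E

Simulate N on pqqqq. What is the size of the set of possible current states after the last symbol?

Start: {A}
read p: {A, B, E}
read q: {B, E}
read q: {B, E}
read q: {B, E}
read q: {B, E}
Final reachable set {B, E} has 2 states.

2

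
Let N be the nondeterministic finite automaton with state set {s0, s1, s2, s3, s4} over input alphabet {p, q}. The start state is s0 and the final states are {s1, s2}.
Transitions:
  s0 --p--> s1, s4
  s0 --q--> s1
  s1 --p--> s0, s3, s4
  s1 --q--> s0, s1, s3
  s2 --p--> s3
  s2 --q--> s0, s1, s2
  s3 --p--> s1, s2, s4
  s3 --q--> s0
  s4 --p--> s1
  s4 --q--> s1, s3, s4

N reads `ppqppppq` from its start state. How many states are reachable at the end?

5

Start: {s0}
read p: {s1, s4}
read p: {s0, s1, s3, s4}
read q: {s0, s1, s3, s4}
read p: {s0, s1, s2, s3, s4}
read p: {s0, s1, s2, s3, s4}
read p: {s0, s1, s2, s3, s4}
read p: {s0, s1, s2, s3, s4}
read q: {s0, s1, s2, s3, s4}
Final reachable set {s0, s1, s2, s3, s4} has 5 states.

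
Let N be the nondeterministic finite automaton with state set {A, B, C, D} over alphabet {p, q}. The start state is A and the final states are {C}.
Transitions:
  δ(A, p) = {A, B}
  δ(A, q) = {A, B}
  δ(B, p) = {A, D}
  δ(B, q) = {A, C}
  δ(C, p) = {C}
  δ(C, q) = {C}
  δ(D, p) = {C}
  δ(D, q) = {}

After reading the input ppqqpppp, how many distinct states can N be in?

4

Start: {A}
read p: {A, B}
read p: {A, B, D}
read q: {A, B, C}
read q: {A, B, C}
read p: {A, B, C, D}
read p: {A, B, C, D}
read p: {A, B, C, D}
read p: {A, B, C, D}
Final reachable set {A, B, C, D} has 4 states.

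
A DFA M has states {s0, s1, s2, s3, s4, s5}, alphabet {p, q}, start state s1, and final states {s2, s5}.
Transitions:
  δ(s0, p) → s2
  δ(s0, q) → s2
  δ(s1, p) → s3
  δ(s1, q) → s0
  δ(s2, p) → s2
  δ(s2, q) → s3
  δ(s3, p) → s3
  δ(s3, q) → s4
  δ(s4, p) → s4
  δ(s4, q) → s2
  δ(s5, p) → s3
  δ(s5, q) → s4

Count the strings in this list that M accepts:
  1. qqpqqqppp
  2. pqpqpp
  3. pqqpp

3

qqpqqqppp: accepted
pqpqpp: accepted
pqqpp: accepted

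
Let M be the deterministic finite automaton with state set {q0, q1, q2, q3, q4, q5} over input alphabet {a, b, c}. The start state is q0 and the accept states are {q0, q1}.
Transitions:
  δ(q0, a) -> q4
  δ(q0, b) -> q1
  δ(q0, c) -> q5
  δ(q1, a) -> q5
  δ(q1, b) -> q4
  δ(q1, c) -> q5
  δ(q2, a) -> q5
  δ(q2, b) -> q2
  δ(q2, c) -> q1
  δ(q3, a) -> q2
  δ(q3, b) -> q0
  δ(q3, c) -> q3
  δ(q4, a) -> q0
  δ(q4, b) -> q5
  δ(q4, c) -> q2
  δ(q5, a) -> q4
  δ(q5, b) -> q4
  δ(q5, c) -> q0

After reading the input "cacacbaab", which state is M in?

q0 --c--> q5
q5 --a--> q4
q4 --c--> q2
q2 --a--> q5
q5 --c--> q0
q0 --b--> q1
q1 --a--> q5
q5 --a--> q4
q4 --b--> q5

q5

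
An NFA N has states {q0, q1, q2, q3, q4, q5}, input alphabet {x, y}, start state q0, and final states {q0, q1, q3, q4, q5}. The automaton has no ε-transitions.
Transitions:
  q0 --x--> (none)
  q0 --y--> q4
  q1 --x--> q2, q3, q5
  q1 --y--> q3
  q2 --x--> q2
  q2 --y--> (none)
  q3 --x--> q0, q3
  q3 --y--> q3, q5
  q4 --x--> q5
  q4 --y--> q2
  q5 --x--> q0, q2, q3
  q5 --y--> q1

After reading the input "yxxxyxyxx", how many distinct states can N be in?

3

Start: {q0}
read y: {q4}
read x: {q5}
read x: {q0, q2, q3}
read x: {q0, q2, q3}
read y: {q3, q4, q5}
read x: {q0, q2, q3, q5}
read y: {q1, q3, q4, q5}
read x: {q0, q2, q3, q5}
read x: {q0, q2, q3}
Final reachable set {q0, q2, q3} has 3 states.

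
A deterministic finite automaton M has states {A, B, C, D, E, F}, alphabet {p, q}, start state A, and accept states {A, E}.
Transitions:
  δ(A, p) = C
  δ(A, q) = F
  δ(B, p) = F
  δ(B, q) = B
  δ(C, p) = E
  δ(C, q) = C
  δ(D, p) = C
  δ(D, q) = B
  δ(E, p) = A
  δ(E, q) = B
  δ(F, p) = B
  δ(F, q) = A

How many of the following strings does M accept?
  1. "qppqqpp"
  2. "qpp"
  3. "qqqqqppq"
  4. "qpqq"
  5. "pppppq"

1

"qppqqpp": rejected
"qpp": rejected
"qqqqqppq": accepted
"qpqq": rejected
"pppppq": rejected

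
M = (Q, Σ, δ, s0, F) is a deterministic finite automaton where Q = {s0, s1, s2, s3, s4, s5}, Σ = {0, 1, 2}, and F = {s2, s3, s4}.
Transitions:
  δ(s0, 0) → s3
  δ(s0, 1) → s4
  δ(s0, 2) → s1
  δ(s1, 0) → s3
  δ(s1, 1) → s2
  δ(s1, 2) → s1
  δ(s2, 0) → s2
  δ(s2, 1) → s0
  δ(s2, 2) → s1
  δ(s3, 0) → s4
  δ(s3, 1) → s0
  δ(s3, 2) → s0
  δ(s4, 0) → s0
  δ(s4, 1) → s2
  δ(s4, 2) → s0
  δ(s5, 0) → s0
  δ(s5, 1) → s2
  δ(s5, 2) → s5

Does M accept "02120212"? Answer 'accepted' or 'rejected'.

s0 --0--> s3
s3 --2--> s0
s0 --1--> s4
s4 --2--> s0
s0 --0--> s3
s3 --2--> s0
s0 --1--> s4
s4 --2--> s0
End in state s0, which is not an accepting state.

rejected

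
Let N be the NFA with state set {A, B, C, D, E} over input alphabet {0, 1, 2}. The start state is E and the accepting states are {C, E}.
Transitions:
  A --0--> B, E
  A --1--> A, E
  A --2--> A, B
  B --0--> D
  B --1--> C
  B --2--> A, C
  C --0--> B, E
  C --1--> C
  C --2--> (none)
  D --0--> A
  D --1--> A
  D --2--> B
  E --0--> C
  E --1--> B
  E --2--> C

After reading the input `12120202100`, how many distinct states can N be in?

4

Start: {E}
read 1: {B}
read 2: {A, C}
read 1: {A, C, E}
read 2: {A, B, C}
read 0: {B, D, E}
read 2: {A, B, C}
read 0: {B, D, E}
read 2: {A, B, C}
read 1: {A, C, E}
read 0: {B, C, E}
read 0: {B, C, D, E}
Final reachable set {B, C, D, E} has 4 states.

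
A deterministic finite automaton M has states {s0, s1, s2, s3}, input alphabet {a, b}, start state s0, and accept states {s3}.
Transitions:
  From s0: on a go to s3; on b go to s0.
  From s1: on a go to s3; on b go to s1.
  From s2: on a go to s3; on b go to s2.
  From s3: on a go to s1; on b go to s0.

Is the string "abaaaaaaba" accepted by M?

accepted

s0 --a--> s3
s3 --b--> s0
s0 --a--> s3
s3 --a--> s1
s1 --a--> s3
s3 --a--> s1
s1 --a--> s3
s3 --a--> s1
s1 --b--> s1
s1 --a--> s3
End in state s3, which is an accepting state.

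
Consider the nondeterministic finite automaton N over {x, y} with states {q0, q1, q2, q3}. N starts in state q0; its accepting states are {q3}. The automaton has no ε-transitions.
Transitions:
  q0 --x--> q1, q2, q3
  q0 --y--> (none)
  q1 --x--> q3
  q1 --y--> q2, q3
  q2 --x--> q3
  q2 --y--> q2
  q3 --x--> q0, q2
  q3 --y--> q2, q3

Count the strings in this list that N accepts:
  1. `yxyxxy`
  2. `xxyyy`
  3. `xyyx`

`yxyxxy`: rejected
`xxyyy`: accepted
`xyyx`: accepted

2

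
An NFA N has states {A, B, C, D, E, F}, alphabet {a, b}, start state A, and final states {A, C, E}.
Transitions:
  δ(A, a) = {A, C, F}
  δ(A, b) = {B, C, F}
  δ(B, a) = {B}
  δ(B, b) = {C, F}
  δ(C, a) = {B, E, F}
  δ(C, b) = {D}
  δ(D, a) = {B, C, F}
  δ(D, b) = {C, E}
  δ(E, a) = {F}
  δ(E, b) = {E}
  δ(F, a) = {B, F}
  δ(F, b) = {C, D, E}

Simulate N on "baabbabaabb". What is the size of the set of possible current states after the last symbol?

Start: {A}
read b: {B, C, F}
read a: {B, E, F}
read a: {B, F}
read b: {C, D, E, F}
read b: {C, D, E}
read a: {B, C, E, F}
read b: {C, D, E, F}
read a: {B, C, E, F}
read a: {B, E, F}
read b: {C, D, E, F}
read b: {C, D, E}
Final reachable set {C, D, E} has 3 states.

3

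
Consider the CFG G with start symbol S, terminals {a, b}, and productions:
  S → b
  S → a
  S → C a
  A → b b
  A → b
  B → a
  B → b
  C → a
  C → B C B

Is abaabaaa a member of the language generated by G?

yes

S ⇒ Ca ⇒ BCBa ⇒ aCBa ⇒ aBCBBa ⇒ abCBBa ⇒ abBCBBBa ⇒ abaCBBBa ⇒ abaaBBBa ⇒ abaabBBa ⇒ abaabaBa ⇒ abaabaaa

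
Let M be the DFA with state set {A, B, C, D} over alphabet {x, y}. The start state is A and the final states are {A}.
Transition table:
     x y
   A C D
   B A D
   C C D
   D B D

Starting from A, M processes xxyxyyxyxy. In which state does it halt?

D

A --x--> C
C --x--> C
C --y--> D
D --x--> B
B --y--> D
D --y--> D
D --x--> B
B --y--> D
D --x--> B
B --y--> D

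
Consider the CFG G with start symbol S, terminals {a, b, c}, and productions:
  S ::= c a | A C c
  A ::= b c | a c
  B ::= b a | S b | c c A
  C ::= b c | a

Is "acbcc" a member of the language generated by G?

yes

S ⇒ ACc ⇒ acCc ⇒ acbcc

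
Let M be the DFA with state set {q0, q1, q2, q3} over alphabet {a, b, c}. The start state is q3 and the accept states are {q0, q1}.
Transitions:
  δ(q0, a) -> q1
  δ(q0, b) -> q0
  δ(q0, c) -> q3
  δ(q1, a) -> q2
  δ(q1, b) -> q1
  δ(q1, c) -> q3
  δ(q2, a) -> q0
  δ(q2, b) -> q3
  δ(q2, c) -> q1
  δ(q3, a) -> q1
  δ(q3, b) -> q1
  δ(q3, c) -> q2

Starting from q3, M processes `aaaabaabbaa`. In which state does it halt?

q3 --a--> q1
q1 --a--> q2
q2 --a--> q0
q0 --a--> q1
q1 --b--> q1
q1 --a--> q2
q2 --a--> q0
q0 --b--> q0
q0 --b--> q0
q0 --a--> q1
q1 --a--> q2

q2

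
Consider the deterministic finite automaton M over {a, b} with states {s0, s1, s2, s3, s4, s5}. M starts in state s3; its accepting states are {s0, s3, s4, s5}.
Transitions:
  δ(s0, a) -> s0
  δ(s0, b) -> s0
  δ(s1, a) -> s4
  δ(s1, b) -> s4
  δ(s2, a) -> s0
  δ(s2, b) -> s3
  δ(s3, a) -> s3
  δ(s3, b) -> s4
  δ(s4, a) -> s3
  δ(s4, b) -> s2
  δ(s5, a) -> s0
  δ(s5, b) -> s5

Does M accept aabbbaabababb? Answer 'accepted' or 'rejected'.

rejected

s3 --a--> s3
s3 --a--> s3
s3 --b--> s4
s4 --b--> s2
s2 --b--> s3
s3 --a--> s3
s3 --a--> s3
s3 --b--> s4
s4 --a--> s3
s3 --b--> s4
s4 --a--> s3
s3 --b--> s4
s4 --b--> s2
End in state s2, which is not an accepting state.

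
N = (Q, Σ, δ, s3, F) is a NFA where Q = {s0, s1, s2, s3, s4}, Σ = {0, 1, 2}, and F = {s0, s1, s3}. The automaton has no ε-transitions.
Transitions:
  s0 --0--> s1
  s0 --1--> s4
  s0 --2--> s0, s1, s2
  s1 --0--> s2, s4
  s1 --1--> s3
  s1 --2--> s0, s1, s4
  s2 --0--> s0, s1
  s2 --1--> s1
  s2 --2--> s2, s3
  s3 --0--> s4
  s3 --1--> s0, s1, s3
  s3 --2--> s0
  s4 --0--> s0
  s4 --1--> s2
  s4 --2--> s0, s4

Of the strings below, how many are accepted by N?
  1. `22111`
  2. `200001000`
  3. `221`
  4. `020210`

4

`22111`: accepted
`200001000`: accepted
`221`: accepted
`020210`: accepted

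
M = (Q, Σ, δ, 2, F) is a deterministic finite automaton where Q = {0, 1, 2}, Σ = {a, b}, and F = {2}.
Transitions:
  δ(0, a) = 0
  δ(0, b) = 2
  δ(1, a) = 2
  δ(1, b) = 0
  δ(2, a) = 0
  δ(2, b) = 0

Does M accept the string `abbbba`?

2 --a--> 0
0 --b--> 2
2 --b--> 0
0 --b--> 2
2 --b--> 0
0 --a--> 0
End in state 0, which is not an accepting state.

rejected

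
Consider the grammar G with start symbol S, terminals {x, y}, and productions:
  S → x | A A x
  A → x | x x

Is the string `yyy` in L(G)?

no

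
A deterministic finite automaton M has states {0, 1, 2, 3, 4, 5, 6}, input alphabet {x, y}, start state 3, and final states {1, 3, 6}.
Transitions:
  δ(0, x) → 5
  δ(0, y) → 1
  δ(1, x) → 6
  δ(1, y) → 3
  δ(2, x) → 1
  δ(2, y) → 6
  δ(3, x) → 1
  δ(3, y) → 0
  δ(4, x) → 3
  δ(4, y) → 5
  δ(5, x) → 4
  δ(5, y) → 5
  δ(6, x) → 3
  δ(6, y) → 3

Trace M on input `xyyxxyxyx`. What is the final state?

3 --x--> 1
1 --y--> 3
3 --y--> 0
0 --x--> 5
5 --x--> 4
4 --y--> 5
5 --x--> 4
4 --y--> 5
5 --x--> 4

4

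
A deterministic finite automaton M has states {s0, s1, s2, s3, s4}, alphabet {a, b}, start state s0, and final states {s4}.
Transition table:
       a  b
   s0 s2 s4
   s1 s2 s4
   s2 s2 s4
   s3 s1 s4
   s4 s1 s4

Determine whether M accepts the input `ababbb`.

s0 --a--> s2
s2 --b--> s4
s4 --a--> s1
s1 --b--> s4
s4 --b--> s4
s4 --b--> s4
End in state s4, which is an accepting state.

accepted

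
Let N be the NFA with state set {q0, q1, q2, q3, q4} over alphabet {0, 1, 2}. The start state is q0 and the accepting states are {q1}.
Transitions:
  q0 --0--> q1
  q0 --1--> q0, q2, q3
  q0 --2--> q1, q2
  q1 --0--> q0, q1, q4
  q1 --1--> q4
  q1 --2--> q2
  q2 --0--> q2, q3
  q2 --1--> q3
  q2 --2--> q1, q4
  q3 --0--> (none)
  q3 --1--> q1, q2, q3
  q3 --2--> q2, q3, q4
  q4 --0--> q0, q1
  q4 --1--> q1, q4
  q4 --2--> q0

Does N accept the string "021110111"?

accepted

Start: {q0}
read 0: {q1}
read 2: {q2}
read 1: {q3}
read 1: {q1, q2, q3}
read 1: {q1, q2, q3, q4}
read 0: {q0, q1, q2, q3, q4}
read 1: {q0, q1, q2, q3, q4}
read 1: {q0, q1, q2, q3, q4}
read 1: {q0, q1, q2, q3, q4}
Reachable ∩ accepting = {q1} — nonempty.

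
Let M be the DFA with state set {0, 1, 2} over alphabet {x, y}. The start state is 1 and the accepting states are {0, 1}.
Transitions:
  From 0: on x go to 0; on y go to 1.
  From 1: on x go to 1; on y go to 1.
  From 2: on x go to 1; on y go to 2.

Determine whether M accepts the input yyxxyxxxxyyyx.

1 --y--> 1
1 --y--> 1
1 --x--> 1
1 --x--> 1
1 --y--> 1
1 --x--> 1
1 --x--> 1
1 --x--> 1
1 --x--> 1
1 --y--> 1
1 --y--> 1
1 --y--> 1
1 --x--> 1
End in state 1, which is an accepting state.

accepted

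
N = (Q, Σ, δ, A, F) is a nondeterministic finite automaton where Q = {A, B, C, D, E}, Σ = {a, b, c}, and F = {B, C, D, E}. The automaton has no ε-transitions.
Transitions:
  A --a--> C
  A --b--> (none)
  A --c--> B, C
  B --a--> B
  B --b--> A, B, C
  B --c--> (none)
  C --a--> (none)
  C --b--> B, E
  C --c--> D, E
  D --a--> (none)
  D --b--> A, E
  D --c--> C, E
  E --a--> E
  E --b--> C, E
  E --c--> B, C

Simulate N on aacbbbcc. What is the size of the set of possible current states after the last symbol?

Start: {A}
read a: {C}
read a: {}
The reachable set is empty and stays empty for the remaining 6 symbols.
Final reachable set {} has 0 states.

0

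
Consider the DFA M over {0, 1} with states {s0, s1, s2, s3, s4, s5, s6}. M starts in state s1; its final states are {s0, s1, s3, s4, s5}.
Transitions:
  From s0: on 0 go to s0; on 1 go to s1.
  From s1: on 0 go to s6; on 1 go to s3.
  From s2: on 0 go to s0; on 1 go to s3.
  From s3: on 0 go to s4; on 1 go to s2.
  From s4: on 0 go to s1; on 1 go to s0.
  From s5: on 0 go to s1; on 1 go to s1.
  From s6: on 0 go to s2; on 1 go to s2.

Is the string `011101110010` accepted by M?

rejected

s1 --0--> s6
s6 --1--> s2
s2 --1--> s3
s3 --1--> s2
s2 --0--> s0
s0 --1--> s1
s1 --1--> s3
s3 --1--> s2
s2 --0--> s0
s0 --0--> s0
s0 --1--> s1
s1 --0--> s6
End in state s6, which is not an accepting state.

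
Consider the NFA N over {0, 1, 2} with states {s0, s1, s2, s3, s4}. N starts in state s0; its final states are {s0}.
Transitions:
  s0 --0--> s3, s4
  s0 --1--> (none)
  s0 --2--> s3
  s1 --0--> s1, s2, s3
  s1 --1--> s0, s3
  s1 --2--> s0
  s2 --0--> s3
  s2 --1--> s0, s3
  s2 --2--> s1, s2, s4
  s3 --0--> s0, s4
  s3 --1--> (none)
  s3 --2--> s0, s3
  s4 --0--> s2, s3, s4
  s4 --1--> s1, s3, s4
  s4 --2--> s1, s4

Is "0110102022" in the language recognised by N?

accepted

Start: {s0}
read 0: {s3, s4}
read 1: {s1, s3, s4}
read 1: {s0, s1, s3, s4}
read 0: {s0, s1, s2, s3, s4}
read 1: {s0, s1, s3, s4}
read 0: {s0, s1, s2, s3, s4}
read 2: {s0, s1, s2, s3, s4}
read 0: {s0, s1, s2, s3, s4}
read 2: {s0, s1, s2, s3, s4}
read 2: {s0, s1, s2, s3, s4}
Reachable ∩ accepting = {s0} — nonempty.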